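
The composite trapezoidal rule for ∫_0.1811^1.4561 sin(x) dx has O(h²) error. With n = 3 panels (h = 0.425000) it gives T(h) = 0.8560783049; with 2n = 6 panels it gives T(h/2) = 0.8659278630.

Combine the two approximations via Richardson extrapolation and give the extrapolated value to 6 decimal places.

0.869211

r = 2: numerator weight 4, denominator 3.
Top: 4(0.8659278630) − (0.8560783049) = 2.6076331471
R = 2.6076331471/3 = 0.8692110490
Gap between inputs: 9.850e-03; correction applied: +0.0032831860.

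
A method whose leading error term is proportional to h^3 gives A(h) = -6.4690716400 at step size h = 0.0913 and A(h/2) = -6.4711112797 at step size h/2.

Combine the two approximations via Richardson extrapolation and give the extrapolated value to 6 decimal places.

Method order is 3; weight 2^3 = 8.
A(h/2) − A(h) = -6.4711112797 − (-6.4690716400) = -0.0020396397
Correction (A(h/2) − A(h))/(8 − 1) = (-0.0020396397)/7 = -0.0002913771
R = A(h/2) + (A(h/2) − A(h))/7 = -6.4711112797 − 0.0002913771 = -6.4714026568
Correction |R − A(h/2)| = 2.914e-04; gap |A(h/2) − A(h)| = 2.040e-03.

-6.471403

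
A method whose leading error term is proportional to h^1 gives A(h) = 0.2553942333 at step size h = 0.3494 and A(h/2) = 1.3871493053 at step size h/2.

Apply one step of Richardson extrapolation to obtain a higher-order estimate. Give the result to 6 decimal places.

2.518904

Order 1 gives 2^r = 2 and 2^r − 1 = 1.
2 × 1.3871493053 = 2.7742986106; 2.7742986106 − 0.2553942333 = 2.5189043773
Divide by 2^1 − 1 = 1.
R = 2.5189043773/1 = 2.5189043773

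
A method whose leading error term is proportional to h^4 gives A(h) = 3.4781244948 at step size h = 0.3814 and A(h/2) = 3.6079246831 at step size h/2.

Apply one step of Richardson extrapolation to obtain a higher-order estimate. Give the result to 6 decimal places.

Error is O(h^4); halving h shrinks it by 2^4 = 16.
Difference of the inputs: 3.6079246831 − 3.4781244948 = 0.1298001883
Correction (A(h/2) − A(h))/(16 − 1) = 0.1298001883/15 = 0.0086533459
R = A(h/2) + (A(h/2) − A(h))/15 = 3.6079246831 + 0.0086533459 = 3.6165780290

3.616578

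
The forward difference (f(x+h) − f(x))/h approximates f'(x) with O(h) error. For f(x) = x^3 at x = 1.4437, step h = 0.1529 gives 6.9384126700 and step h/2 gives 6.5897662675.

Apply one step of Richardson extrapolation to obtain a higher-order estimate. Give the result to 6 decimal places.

Error is O(h^1); halving h shrinks it by 2^1 = 2.
2^1 × A(h/2) = 13.1795325350; minus A(h) gives 6.2411198650.
Denominator 2 − 1 = 1.
6.2411198650 ÷ 1 = 6.2411198650
Shift from A(h/2): −0.3486464025.

6.241120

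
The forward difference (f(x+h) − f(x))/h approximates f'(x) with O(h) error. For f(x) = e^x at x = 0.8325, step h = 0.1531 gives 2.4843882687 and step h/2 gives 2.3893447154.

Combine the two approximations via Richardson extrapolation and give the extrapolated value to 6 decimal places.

Error is O(h^1); halving h shrinks it by 2^1 = 2.
A(h/2) − A(h) = 2.3893447154 − 2.4843882687 = -0.0950435533
Divide by 2^1 − 1 = 1: (-0.0950435533)/1 = -0.0950435533
R = 2.3893447154 − 0.0950435533 = 2.2943011621

2.294301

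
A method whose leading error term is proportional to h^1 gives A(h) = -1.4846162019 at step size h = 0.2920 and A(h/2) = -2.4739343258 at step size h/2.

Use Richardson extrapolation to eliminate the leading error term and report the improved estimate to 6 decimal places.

Method order is 1; weight 2^1 = 2.
2×(-2.4739343258) = -4.9478686516; (-4.9478686516) − (-1.4846162019) = -3.4632524497
Extrapolated: (-3.4632524497) / 1 = -3.4632524497
Shift from A(h/2): −0.9893181239.

-3.463252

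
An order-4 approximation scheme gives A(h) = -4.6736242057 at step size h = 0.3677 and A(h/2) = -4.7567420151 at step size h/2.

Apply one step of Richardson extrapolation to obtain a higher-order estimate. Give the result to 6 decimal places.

-4.762283

The method has order 4: 2^4 = 16.
2^4·A(h/2) = -76.1078722416; minus A(h) gives -71.4342480359.
Extrapolated: (-71.4342480359) / 15 = -4.7622832024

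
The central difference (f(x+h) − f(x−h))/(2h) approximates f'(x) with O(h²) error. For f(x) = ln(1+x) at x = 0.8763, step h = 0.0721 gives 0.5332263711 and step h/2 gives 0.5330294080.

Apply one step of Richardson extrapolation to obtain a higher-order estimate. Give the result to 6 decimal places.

Error is O(h^2); halving h shrinks it by 2^2 = 4.
Weighted: 2.1321176320 − 0.5332263711 = 1.5988912609
Denominator 4 − 1 = 3.
Result: 0.5329637536

0.532964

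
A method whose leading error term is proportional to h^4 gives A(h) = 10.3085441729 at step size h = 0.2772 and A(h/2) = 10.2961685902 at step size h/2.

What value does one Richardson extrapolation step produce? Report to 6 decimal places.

Method order is 4; weight 2^4 = 16.
Weighted: 164.7386974432 − 10.3085441729 = 154.4301532703
Divide by 2^4 − 1 = 15.
So the Richardson estimate is 10.2953435514.
Gap between inputs: 1.238e-02; correction applied: −0.0008250388.

10.295344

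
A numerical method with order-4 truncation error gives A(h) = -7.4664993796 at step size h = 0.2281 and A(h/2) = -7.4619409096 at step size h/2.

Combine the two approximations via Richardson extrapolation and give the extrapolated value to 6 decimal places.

-7.461637

Leading term ∝ h^4; use weight 16 = 2^4.
16·(-7.4619409096) = -119.3910545536; subtract (-7.4664993796) → -111.9245551740
Denominator 16 − 1 = 15.
So the Richardson estimate is -7.4616370116.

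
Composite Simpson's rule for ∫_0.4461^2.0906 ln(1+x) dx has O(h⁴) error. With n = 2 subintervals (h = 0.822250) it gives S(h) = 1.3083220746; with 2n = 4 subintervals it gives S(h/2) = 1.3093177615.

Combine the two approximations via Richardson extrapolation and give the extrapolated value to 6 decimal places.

1.309384

r = 4: numerator weight 16, denominator 15.
Numerator 16*A(h/2) − A(h) = 16*1.3093177615 − 1.3083220746 = 19.6407621094
19.6407621094 ÷ 15 = 1.3093841406
Shift from A(h/2): +0.0000663791.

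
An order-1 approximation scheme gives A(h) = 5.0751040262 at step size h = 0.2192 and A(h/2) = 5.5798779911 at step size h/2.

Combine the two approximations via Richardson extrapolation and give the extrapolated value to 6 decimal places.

r = 1, so 2^r = 2.
A(h/2) − A(h) = 5.5798779911 − 5.0751040262 = 0.5047739649
Correction (A(h/2) − A(h))/(2 − 1) = 0.5047739649/1 = 0.5047739649
R = A(h/2) + (A(h/2) − A(h))/1 = 5.5798779911 + 0.5047739649 = 6.0846519560

6.084652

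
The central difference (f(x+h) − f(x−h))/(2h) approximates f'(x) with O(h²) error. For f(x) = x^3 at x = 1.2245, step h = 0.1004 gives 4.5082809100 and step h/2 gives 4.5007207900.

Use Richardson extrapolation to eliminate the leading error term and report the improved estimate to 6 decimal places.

Method order is 2; weight 2^2 = 4.
4 × 4.5007207900 = 18.0028831600; 18.0028831600 − 4.5082809100 = 13.4946022500
R = 13.4946022500/3 = 4.4982007500

4.498201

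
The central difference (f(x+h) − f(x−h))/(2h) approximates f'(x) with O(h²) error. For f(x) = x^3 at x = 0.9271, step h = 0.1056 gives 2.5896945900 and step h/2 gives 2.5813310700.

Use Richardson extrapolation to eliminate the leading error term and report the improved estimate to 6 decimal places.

The method has order 2: 2^2 = 4.
4×2.5813310700 = 10.3253242800; 10.3253242800 − 2.5896945900 = 7.7356296900
(4×2.5813310700 − 2.5896945900)/(4 − 1) = 2.5785432300
Correction |R − A(h/2)| = 2.788e-03; gap |A(h/2) − A(h)| = 8.364e-03.

2.578543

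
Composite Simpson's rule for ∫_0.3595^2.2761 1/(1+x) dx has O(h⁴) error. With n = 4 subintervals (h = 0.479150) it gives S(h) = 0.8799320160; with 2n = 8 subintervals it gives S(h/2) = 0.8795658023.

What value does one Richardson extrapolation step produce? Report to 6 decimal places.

0.879541

Method order is 4; weight 2^4 = 16.
A(h/2) − A(h) = 0.8795658023 − 0.8799320160 = -0.0003662137
Correction (A(h/2) − A(h))/(16 − 1) = (-0.0003662137)/15 = -0.0000244142
R = 0.8795658023 − 0.0000244142 = 0.8795413881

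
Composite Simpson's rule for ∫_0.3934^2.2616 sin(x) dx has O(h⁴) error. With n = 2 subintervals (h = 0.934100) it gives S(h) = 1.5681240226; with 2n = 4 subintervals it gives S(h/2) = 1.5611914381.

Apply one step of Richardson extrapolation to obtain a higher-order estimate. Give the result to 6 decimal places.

1.560729

Order 4 gives 2^r = 16 and 2^r − 1 = 15.
2^4 × A(h/2) = 24.9790630096; minus A(h) gives 23.4109389870.
R = 23.4109389870/15 = 1.5607292658
Correction |R − A(h/2)| = 4.622e-04; gap |A(h/2) − A(h)| = 6.933e-03.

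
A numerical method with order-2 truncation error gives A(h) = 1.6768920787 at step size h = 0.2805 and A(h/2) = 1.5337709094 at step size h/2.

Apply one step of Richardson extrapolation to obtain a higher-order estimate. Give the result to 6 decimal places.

Order 2 gives 2^r = 4 and 2^r − 1 = 3.
2^2 × A(h/2) = 6.1350836376; minus A(h) gives 4.4581915589.
Divide by 2^2 − 1 = 3.
Extrapolated: 4.4581915589 / 3 = 1.4860638530
Gap between inputs: 1.431e-01; correction applied: −0.0477070564.

1.486064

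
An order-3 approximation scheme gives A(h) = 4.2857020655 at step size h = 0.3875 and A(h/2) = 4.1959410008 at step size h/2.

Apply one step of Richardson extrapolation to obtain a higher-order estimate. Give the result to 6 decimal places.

Method order is 3; weight 2^3 = 8.
8×4.1959410008 = 33.5675280064; 33.5675280064 − 4.2857020655 = 29.2818259409
Divide by 2^3 − 1 = 7.
So the Richardson estimate is 4.1831179916.

4.183118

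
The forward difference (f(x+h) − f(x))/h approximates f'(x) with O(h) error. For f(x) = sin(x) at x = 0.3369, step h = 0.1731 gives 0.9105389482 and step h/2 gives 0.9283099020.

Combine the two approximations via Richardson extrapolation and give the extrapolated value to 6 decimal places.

Order 1 gives 2^r = 2 and 2^r − 1 = 1.
2*0.9283099020 = 1.8566198040; subtract 0.9105389482 → 0.9460808558
0.9460808558 ÷ 1 = 0.9460808558
Correction |R − A(h/2)| = 1.777e-02; gap |A(h/2) − A(h)| = 1.777e-02.

0.946081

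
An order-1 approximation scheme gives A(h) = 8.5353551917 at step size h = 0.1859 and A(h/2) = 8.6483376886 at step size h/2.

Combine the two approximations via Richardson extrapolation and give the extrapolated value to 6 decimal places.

The method has order 1: 2^1 = 2.
2×8.6483376886 − 8.5353551917 = 8.7613201855
Extrapolated: 8.7613201855 / 1 = 8.7613201855

8.761320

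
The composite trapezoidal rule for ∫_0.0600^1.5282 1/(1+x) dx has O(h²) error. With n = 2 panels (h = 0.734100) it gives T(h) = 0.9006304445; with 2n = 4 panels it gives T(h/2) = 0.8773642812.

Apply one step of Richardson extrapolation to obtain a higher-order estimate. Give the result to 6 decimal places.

Error is O(h^2); halving h shrinks it by 2^2 = 4.
Difference of the inputs: 0.8773642812 − 0.9006304445 = -0.0232661633
Correction (A(h/2) − A(h))/(4 − 1) = (-0.0232661633)/3 = -0.0077553878
R = 0.8773642812 − 0.0077553878 = 0.8696088934

0.869609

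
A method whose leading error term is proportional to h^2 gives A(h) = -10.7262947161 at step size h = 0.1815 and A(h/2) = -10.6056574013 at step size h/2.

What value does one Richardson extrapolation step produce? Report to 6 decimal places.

The method has order 2: 2^2 = 4.
Numerator 4*A(h/2) − A(h) = 4*(-10.6056574013) − (-10.7262947161) = -31.6963348891
Extrapolated: (-31.6963348891) / 3 = -10.5654449630
Shift from A(h/2): +0.0402124383.

-10.565445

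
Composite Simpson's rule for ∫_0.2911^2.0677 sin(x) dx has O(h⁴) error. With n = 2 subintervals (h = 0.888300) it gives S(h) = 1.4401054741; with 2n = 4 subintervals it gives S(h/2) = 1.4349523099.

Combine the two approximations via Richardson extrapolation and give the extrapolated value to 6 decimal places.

The method has order 4: 2^4 = 16.
2^4 × A(h/2) = 22.9592369584; minus A(h) gives 21.5191314843.
Divide by 2^4 − 1 = 15.
Extrapolated: 21.5191314843 / 15 = 1.4346087656

1.434609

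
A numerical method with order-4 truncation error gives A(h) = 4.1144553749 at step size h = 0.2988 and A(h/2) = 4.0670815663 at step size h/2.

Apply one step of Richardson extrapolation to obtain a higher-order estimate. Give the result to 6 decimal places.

r = 4, so 2^r = 16.
16·4.0670815663 = 65.0733050608; 65.0733050608 − 4.1144553749 = 60.9588496859
(16·4.0670815663 − 4.1144553749)/(16 − 1) = 4.0639233124
Correction |R − A(h/2)| = 3.158e-03; gap |A(h/2) − A(h)| = 4.737e-02.

4.063923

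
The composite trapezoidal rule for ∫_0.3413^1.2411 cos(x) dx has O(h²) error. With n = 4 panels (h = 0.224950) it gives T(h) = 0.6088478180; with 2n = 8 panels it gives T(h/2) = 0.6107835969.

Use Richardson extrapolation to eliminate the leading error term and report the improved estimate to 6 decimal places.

With r = 2 the leading error scales as h^2, so the weight is 2^2 = 4.
Numerator 4×A(h/2) − A(h) = 4×0.6107835969 − 0.6088478180 = 1.8342865696
1.8342865696 ÷ 3 = 0.6114288565
Gap between inputs: 1.936e-03; correction applied: +0.0006452596.

0.611429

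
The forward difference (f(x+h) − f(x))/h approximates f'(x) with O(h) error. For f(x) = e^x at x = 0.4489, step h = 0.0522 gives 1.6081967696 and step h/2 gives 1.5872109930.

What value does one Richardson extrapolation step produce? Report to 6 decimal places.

r = 1: numerator weight 2, denominator 1.
2*1.5872109930 = 3.1744219860; subtract 1.6081967696 → 1.5662252164
Divide by 2^1 − 1 = 1.
So the Richardson estimate is 1.5662252164.
Gap between inputs: 2.099e-02; correction applied: −0.0209857766.

1.566225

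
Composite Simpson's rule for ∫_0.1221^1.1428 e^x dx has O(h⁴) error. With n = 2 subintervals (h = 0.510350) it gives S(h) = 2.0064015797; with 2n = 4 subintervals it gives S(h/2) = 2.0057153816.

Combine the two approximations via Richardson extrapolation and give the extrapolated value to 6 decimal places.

2.005670

Method order is 4; weight 2^4 = 16.
Difference of the inputs: 2.0057153816 − 2.0064015797 = -0.0006861981
Divide by 2^4 − 1 = 15: (-0.0006861981)/15 = -0.0000457465
R = A(h/2) + (A(h/2) − A(h))/15 = 2.0057153816 − 0.0000457465 = 2.0056696351
Shift from A(h/2): −0.0000457465.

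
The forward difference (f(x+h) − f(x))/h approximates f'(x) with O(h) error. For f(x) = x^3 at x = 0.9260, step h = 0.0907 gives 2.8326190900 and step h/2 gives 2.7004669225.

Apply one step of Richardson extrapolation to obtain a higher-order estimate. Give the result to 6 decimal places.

2.568315

r = 1: numerator weight 2, denominator 1.
2*2.7004669225 − 2.8326190900 = 2.5683147550
Extrapolated: 2.5683147550 / 1 = 2.5683147550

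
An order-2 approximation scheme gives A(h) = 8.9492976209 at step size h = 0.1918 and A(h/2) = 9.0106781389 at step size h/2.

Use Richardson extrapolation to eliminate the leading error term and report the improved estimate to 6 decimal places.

Method order is 2; weight 2^2 = 4.
4·9.0106781389 = 36.0427125556; 36.0427125556 − 8.9492976209 = 27.0934149347
Extrapolated: 27.0934149347 / 3 = 9.0311383116
Shift from A(h/2): +0.0204601727.

9.031138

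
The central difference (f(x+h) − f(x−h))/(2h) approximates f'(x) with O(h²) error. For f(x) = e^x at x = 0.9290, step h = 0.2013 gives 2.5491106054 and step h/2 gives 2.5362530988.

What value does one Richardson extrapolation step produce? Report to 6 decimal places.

2.531967

r = 2, so 2^r = 4.
Weighted: 10.1450123952 − 2.5491106054 = 7.5959017898
R = 7.5959017898/3 = 2.5319672633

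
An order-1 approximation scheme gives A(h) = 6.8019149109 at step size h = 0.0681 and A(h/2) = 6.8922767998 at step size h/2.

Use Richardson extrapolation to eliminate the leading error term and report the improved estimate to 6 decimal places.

6.982639

Method order is 1; weight 2^1 = 2.
2·6.8922767998 = 13.7845535996; subtract 6.8019149109 → 6.9826386887
Extrapolated: 6.9826386887 / 1 = 6.9826386887
Correction |R − A(h/2)| = 9.036e-02; gap |A(h/2) − A(h)| = 9.036e-02.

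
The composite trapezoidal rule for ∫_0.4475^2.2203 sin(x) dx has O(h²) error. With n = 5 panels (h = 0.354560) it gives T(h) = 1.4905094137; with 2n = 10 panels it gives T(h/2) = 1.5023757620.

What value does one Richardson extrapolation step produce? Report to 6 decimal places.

The method has order 2: 2^2 = 4.
Top: 4(1.5023757620) − (1.4905094137) = 4.5189936343
Denominator 4 − 1 = 3.
(4*1.5023757620 − 1.4905094137)/(4 − 1) = 1.5063312114

1.506331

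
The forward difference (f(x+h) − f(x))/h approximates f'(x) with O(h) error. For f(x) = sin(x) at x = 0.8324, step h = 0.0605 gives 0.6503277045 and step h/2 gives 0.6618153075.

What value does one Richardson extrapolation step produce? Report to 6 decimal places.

Method order is 1; weight 2^1 = 2.
2×0.6618153075 = 1.3236306150; subtract 0.6503277045 → 0.6733029105
0.6733029105 ÷ 1 = 0.6733029105
Correction |R − A(h/2)| = 1.149e-02; gap |A(h/2) − A(h)| = 1.149e-02.

0.673303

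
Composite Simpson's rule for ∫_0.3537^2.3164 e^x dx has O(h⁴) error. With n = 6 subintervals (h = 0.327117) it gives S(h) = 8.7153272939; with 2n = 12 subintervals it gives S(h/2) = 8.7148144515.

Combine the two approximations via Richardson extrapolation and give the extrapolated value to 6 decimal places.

8.714780

The method has order 4: 2^4 = 16.
A(h/2) − A(h) = 8.7148144515 − 8.7153272939 = -0.0005128424
Divide by 2^4 − 1 = 15: (-0.0005128424)/15 = -0.0000341895
R = A(h/2) + (A(h/2) − A(h))/15 = 8.7148144515 − 0.0000341895 = 8.7147802620
Gap between inputs: 5.128e-04; correction applied: −0.0000341895.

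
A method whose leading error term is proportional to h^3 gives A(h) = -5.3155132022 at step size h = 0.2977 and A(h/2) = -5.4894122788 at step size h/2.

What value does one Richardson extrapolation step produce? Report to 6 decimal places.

-5.514255

r = 3, so 2^r = 8.
Top: 8(-5.4894122788) − (-5.3155132022) = -38.5997850282
Denominator 8 − 1 = 7.
Extrapolated: (-38.5997850282) / 7 = -5.5142550040
Gap between inputs: 1.739e-01; correction applied: −0.0248427252.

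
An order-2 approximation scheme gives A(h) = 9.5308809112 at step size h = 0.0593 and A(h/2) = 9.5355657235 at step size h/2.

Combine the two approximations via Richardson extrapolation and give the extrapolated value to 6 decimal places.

Error is O(h^2); halving h shrinks it by 2^2 = 4.
4 × 9.5355657235 = 38.1422628940; 38.1422628940 − 9.5308809112 = 28.6113819828
Divide by 2^2 − 1 = 3.
28.6113819828 ÷ 3 = 9.5371273276
Correction |R − A(h/2)| = 1.562e-03; gap |A(h/2) − A(h)| = 4.685e-03.

9.537127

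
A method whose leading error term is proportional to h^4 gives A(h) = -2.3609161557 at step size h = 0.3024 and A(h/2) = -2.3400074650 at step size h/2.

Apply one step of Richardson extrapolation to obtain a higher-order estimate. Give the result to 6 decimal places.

Order 4 gives 2^r = 16 and 2^r − 1 = 15.
2^4×A(h/2) = -37.4401194400; minus A(h) gives -35.0792032843.
Denominator 16 − 1 = 15.
(16×(-2.3400074650) − (-2.3609161557))/(16 − 1) = -2.3386135523

-2.338614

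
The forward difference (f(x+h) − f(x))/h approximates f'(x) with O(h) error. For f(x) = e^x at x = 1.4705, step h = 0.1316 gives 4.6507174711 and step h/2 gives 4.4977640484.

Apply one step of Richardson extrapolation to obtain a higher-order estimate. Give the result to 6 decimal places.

r = 1, so 2^r = 2.
2*4.4977640484 = 8.9955280968; subtract 4.6507174711 → 4.3448106257
Denominator 2 − 1 = 1.
Result: 4.3448106257
Shift from A(h/2): −0.1529534227.

4.344811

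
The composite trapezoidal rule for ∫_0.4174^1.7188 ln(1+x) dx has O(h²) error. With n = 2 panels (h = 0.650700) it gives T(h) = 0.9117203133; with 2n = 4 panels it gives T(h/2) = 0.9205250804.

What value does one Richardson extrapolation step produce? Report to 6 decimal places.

0.923460

With r = 2 the leading error scales as h^2, so the weight is 2^2 = 4.
2^2×A(h/2) = 3.6821003216; minus A(h) gives 2.7703800083.
Denominator 4 − 1 = 3.
2.7703800083 ÷ 3 = 0.9234600028
Shift from A(h/2): +0.0029349224.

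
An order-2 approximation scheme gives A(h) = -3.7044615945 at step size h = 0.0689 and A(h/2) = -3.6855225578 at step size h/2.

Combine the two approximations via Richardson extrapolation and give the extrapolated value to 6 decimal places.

Order 2 gives 2^r = 4 and 2^r − 1 = 3.
2^2×A(h/2) = -14.7420902312; minus A(h) gives -11.0376286367.
Denominator 4 − 1 = 3.
(4×(-3.6855225578) − (-3.7044615945))/(4 − 1) = -3.6792095456
Shift from A(h/2): +0.0063130122.

-3.679210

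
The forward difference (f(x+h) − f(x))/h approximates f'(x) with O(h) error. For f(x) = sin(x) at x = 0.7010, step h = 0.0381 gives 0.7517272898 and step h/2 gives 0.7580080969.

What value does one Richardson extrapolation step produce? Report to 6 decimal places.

0.764289

With r = 1 the leading error scales as h^1, so the weight is 2^1 = 2.
Top: 2(0.7580080969) − (0.7517272898) = 0.7642889040
Divide by 2^1 − 1 = 1.
(2 × 0.7580080969 − 0.7517272898)/(2 − 1) = 0.7642889040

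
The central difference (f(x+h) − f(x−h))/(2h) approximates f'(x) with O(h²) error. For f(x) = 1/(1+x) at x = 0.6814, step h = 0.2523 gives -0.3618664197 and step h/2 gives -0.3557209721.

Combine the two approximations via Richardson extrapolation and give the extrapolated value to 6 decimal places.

Error is O(h^2); halving h shrinks it by 2^2 = 4.
Weighted: (-1.4228838884) − (-0.3618664197) = -1.0610174687
R = (-1.0610174687)/3 = -0.3536724896
Correction |R − A(h/2)| = 2.048e-03; gap |A(h/2) − A(h)| = 6.145e-03.

-0.353672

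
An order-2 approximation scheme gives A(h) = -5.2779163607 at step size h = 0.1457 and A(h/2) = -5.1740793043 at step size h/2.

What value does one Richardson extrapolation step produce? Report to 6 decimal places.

-5.139467

Method order is 2; weight 2^2 = 4.
Difference of the inputs: -5.1740793043 − (-5.2779163607) = 0.1038370564
Divide by 2^2 − 1 = 3: 0.1038370564/3 = 0.0346123521
R = A(h/2) + (A(h/2) − A(h))/3 = -5.1740793043 + 0.0346123521 = -5.1394669522
Gap between inputs: 1.038e-01; correction applied: +0.0346123521.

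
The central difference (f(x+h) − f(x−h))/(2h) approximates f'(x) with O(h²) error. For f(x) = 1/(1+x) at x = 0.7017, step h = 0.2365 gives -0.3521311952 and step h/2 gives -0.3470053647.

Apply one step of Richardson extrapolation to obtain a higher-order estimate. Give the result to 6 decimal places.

-0.345297

r = 2: numerator weight 4, denominator 3.
2^2·A(h/2) = -1.3880214588; minus A(h) gives -1.0358902636.
Denominator 4 − 1 = 3.
R = (-1.0358902636)/3 = -0.3452967545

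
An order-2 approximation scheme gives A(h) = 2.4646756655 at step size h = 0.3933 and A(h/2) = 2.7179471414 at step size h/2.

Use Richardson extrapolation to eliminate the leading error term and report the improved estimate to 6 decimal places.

Method order is 2; weight 2^2 = 4.
4×2.7179471414 = 10.8717885656; subtract 2.4646756655 → 8.4071129001
Extrapolated: 8.4071129001 / 3 = 2.8023709667
Gap between inputs: 2.533e-01; correction applied: +0.0844238253.

2.802371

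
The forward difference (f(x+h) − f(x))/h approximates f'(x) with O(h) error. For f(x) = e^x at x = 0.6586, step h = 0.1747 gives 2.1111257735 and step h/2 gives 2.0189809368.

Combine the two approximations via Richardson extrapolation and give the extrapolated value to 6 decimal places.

1.926836

With r = 1 the leading error scales as h^1, so the weight is 2^1 = 2.
Top: 2(2.0189809368) − (2.1111257735) = 1.9268361001
Divide by 2^1 − 1 = 1.
(2 × 2.0189809368 − 2.1111257735)/(2 − 1) = 1.9268361001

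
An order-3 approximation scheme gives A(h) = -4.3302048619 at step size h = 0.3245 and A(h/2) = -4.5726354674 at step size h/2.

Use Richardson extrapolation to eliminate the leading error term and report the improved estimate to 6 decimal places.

-4.607268

r = 3: numerator weight 8, denominator 7.
A(h/2) − A(h) = -4.5726354674 − (-4.3302048619) = -0.2424306055
Divide by 2^3 − 1 = 7: (-0.2424306055)/7 = -0.0346329436
R = -4.5726354674 − 0.0346329436 = -4.6072684110
Shift from A(h/2): −0.0346329436.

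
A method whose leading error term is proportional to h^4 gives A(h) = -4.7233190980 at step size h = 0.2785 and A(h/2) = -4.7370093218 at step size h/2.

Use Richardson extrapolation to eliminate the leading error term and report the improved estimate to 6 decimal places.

With r = 4 the leading error scales as h^4, so the weight is 2^4 = 16.
2^4*A(h/2) = -75.7921491488; minus A(h) gives -71.0688300508.
Divide by 2^4 − 1 = 15.
So the Richardson estimate is -4.7379220034.

-4.737922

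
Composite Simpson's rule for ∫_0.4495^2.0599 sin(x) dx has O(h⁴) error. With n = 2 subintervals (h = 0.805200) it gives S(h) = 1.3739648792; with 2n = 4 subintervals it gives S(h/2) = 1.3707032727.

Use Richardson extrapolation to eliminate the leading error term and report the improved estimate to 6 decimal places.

The method has order 4: 2^4 = 16.
16 × 1.3707032727 = 21.9312523632; subtract 1.3739648792 → 20.5572874840
(16 × 1.3707032727 − 1.3739648792)/(16 − 1) = 1.3704858323

1.370486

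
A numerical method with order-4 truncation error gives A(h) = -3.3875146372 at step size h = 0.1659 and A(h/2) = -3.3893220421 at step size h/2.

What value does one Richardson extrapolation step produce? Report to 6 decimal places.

-3.389443

With r = 4 the leading error scales as h^4, so the weight is 2^4 = 16.
2^4*A(h/2) = -54.2291526736; minus A(h) gives -50.8416380364.
(16*(-3.3893220421) − (-3.3875146372))/(16 − 1) = -3.3894425358
Gap between inputs: 1.807e-03; correction applied: −0.0001204937.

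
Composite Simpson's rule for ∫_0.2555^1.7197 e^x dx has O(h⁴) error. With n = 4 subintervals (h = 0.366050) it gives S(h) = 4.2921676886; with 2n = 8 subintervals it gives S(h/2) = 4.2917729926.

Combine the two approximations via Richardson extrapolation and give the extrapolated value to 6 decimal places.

4.291747

r = 4: numerator weight 16, denominator 15.
Difference of the inputs: 4.2917729926 − 4.2921676886 = -0.0003946960
Correction (A(h/2) − A(h))/(16 − 1) = (-0.0003946960)/15 = -0.0000263131
R = 4.2917729926 − 0.0000263131 = 4.2917466795
Correction |R − A(h/2)| = 2.631e-05; gap |A(h/2) − A(h)| = 3.947e-04.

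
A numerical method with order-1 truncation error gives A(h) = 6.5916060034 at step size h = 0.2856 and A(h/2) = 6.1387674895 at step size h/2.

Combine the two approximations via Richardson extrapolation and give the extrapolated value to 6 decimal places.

The method has order 1: 2^1 = 2.
2^1·A(h/2) = 12.2775349790; minus A(h) gives 5.6859289756.
Divide by 2^1 − 1 = 1.
Extrapolated: 5.6859289756 / 1 = 5.6859289756
Correction |R − A(h/2)| = 4.528e-01; gap |A(h/2) − A(h)| = 4.528e-01.

5.685929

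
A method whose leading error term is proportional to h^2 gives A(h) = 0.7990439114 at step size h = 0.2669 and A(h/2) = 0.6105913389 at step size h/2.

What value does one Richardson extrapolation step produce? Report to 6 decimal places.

0.547774

r = 2: numerator weight 4, denominator 3.
4*0.6105913389 − 0.7990439114 = 1.6433214442
Extrapolated: 1.6433214442 / 3 = 0.5477738147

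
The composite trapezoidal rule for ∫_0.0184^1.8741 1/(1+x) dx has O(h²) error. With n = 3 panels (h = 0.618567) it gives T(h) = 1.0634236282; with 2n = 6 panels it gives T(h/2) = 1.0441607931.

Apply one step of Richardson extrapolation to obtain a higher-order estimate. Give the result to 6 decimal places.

1.037740

Order 2 gives 2^r = 4 and 2^r − 1 = 3.
Numerator 4×A(h/2) − A(h) = 4×1.0441607931 − 1.0634236282 = 3.1132195442
Divide by 2^2 − 1 = 3.
(4×1.0441607931 − 1.0634236282)/(4 − 1) = 1.0377398481
Gap between inputs: 1.926e-02; correction applied: −0.0064209450.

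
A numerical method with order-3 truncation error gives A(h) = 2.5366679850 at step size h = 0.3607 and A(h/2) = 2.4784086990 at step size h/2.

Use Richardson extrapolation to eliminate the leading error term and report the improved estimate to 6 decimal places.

2.470086

Error is O(h^3); halving h shrinks it by 2^3 = 8.
Top: 8(2.4784086990) − (2.5366679850) = 17.2906016070
Divide by 2^3 − 1 = 7.
(8·2.4784086990 − 2.5366679850)/(8 − 1) = 2.4700859439
Gap between inputs: 5.826e-02; correction applied: −0.0083227551.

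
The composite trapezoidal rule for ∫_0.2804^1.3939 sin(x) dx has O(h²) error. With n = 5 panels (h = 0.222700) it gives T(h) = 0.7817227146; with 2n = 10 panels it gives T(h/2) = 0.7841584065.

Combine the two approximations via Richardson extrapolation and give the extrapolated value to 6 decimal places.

Method order is 2; weight 2^2 = 4.
Difference of the inputs: 0.7841584065 − 0.7817227146 = 0.0024356919
Divide by 2^2 − 1 = 3: 0.0024356919/3 = 0.0008118973
R = A(h/2) + (A(h/2) − A(h))/3 = 0.7841584065 + 0.0008118973 = 0.7849703038
Gap between inputs: 2.436e-03; correction applied: +0.0008118973.

0.784970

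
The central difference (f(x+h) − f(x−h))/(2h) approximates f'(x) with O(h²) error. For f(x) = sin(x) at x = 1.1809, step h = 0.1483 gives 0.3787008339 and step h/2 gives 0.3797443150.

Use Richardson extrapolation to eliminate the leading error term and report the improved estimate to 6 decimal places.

The method has order 2: 2^2 = 4.
Top: 4(0.3797443150) − (0.3787008339) = 1.1402764261
Denominator 4 − 1 = 3.
1.1402764261 ÷ 3 = 0.3800921420
Shift from A(h/2): +0.0003478270.

0.380092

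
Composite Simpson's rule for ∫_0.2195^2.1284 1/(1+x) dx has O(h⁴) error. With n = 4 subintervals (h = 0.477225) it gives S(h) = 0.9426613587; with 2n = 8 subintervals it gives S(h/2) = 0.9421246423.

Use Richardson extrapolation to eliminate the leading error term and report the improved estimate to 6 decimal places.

With r = 4 the leading error scales as h^4, so the weight is 2^4 = 16.
16*0.9421246423 − 0.9426613587 = 14.1313329181
Divide by 2^4 − 1 = 15.
So the Richardson estimate is 0.9420888612.

0.942089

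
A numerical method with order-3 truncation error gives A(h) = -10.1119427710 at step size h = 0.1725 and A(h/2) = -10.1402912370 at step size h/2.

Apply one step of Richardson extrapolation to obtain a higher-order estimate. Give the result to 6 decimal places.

-10.144341

Leading term ∝ h^3; use weight 8 = 2^3.
8·(-10.1402912370) − (-10.1119427710) = -71.0103871250
(8·(-10.1402912370) − (-10.1119427710))/(8 − 1) = -10.1443410179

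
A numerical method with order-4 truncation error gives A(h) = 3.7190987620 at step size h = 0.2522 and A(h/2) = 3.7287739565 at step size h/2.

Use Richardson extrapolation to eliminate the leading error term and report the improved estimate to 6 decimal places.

3.729419

r = 4: numerator weight 16, denominator 15.
Top: 16(3.7287739565) − (3.7190987620) = 55.9412845420
55.9412845420 ÷ 15 = 3.7294189695
Gap between inputs: 9.675e-03; correction applied: +0.0006450130.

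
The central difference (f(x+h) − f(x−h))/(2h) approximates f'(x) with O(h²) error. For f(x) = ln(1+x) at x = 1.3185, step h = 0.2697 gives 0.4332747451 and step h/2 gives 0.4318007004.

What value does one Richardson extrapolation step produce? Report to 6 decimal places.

0.431309

Leading term ∝ h^2; use weight 4 = 2^2.
A(h/2) − A(h) = 0.4318007004 − 0.4332747451 = -0.0014740447
Divide by 2^2 − 1 = 3: (-0.0014740447)/3 = -0.0004913482
R = A(h/2) + (A(h/2) − A(h))/3 = 0.4318007004 − 0.0004913482 = 0.4313093522
Gap between inputs: 1.474e-03; correction applied: −0.0004913482.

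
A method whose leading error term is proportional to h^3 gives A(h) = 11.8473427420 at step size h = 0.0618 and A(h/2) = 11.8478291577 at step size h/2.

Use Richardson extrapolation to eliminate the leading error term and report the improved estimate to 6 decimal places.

Error is O(h^3); halving h shrinks it by 2^3 = 8.
Weighted: 94.7826332616 − 11.8473427420 = 82.9352905196
Divide by 2^3 − 1 = 7.
Extrapolated: 82.9352905196 / 7 = 11.8478986457

11.847899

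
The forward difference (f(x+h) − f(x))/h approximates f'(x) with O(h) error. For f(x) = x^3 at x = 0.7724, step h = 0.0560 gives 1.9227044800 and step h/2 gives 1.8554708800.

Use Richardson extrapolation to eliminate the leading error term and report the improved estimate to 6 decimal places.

With r = 1 the leading error scales as h^1, so the weight is 2^1 = 2.
Numerator 2 × A(h/2) − A(h) = 2 × 1.8554708800 − 1.9227044800 = 1.7882372800
(2 × 1.8554708800 − 1.9227044800)/(2 − 1) = 1.7882372800
Correction |R − A(h/2)| = 6.723e-02; gap |A(h/2) − A(h)| = 6.723e-02.

1.788237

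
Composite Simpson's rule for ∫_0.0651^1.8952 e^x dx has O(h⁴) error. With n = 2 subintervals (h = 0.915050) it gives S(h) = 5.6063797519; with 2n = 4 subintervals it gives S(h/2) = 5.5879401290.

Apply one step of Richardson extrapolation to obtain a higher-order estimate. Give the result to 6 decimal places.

5.586711

Order 4 gives 2^r = 16 and 2^r − 1 = 15.
2^4×A(h/2) = 89.4070420640; minus A(h) gives 83.8006623121.
Denominator 16 − 1 = 15.
(16×5.5879401290 − 5.6063797519)/(16 − 1) = 5.5867108208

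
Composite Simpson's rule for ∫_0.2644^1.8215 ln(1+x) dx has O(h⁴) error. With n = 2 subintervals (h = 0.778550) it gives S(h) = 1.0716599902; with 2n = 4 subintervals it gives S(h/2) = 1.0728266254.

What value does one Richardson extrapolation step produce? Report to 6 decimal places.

Leading term ∝ h^4; use weight 16 = 2^4.
Weighted: 17.1652260064 − 1.0716599902 = 16.0935660162
Divide by 2^4 − 1 = 15.
16.0935660162 ÷ 15 = 1.0729044011

1.072904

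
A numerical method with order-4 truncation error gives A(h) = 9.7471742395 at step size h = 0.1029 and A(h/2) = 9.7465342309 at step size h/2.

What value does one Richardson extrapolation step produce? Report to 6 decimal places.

Method order is 4; weight 2^4 = 16.
Numerator 16*A(h/2) − A(h) = 16*9.7465342309 − 9.7471742395 = 146.1973734549
R = 146.1973734549/15 = 9.7464915637
Gap between inputs: 6.400e-04; correction applied: −0.0000426672.

9.746492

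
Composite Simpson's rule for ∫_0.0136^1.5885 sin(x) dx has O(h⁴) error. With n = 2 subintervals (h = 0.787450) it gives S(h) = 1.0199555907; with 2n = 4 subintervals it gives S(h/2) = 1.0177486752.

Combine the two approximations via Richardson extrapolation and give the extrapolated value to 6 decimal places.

r = 4: numerator weight 16, denominator 15.
A(h/2) − A(h) = 1.0177486752 − 1.0199555907 = -0.0022069155
Divide by 2^4 − 1 = 15: (-0.0022069155)/15 = -0.0001471277
R = A(h/2) + (A(h/2) − A(h))/15 = 1.0177486752 − 0.0001471277 = 1.0176015475
Shift from A(h/2): −0.0001471277.

1.017602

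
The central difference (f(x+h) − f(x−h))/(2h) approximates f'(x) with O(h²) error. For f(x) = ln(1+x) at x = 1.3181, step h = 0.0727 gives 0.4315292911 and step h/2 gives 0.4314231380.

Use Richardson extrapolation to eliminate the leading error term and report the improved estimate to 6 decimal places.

Error is O(h^2); halving h shrinks it by 2^2 = 4.
4·0.4314231380 − 0.4315292911 = 1.2941632609
Denominator 4 − 1 = 3.
Result: 0.4313877536
Correction |R − A(h/2)| = 3.538e-05; gap |A(h/2) − A(h)| = 1.062e-04.

0.431388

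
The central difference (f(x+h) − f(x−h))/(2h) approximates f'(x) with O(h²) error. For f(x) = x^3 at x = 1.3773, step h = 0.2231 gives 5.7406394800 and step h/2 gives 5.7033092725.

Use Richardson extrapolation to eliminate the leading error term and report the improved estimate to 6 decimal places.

5.690866

Leading term ∝ h^2; use weight 4 = 2^2.
Difference of the inputs: 5.7033092725 − 5.7406394800 = -0.0373302075
Correction (A(h/2) − A(h))/(4 − 1) = (-0.0373302075)/3 = -0.0124434025
R = A(h/2) + (A(h/2) − A(h))/3 = 5.7033092725 − 0.0124434025 = 5.6908658700
Correction |R − A(h/2)| = 1.244e-02; gap |A(h/2) − A(h)| = 3.733e-02.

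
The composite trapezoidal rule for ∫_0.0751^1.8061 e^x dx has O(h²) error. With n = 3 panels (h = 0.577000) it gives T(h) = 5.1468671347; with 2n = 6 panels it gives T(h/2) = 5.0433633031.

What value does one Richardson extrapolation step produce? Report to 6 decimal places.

5.008862

r = 2, so 2^r = 4.
4×5.0433633031 = 20.1734532124; subtract 5.1468671347 → 15.0265860777
15.0265860777 ÷ 3 = 5.0088620259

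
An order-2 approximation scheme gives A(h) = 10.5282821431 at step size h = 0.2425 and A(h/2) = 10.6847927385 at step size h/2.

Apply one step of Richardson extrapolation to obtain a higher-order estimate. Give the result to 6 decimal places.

10.736963

Method order is 2; weight 2^2 = 4.
A(h/2) − A(h) = 10.6847927385 − 10.5282821431 = 0.1565105954
Correction (A(h/2) − A(h))/(4 − 1) = 0.1565105954/3 = 0.0521701985
R = A(h/2) + (A(h/2) − A(h))/3 = 10.6847927385 + 0.0521701985 = 10.7369629370
Shift from A(h/2): +0.0521701985.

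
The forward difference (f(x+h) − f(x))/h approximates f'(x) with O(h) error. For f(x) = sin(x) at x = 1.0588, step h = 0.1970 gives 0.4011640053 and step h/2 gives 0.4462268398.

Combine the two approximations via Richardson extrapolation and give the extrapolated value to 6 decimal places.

0.491290

Error is O(h^1); halving h shrinks it by 2^1 = 2.
2 × 0.4462268398 = 0.8924536796; 0.8924536796 − 0.4011640053 = 0.4912896743
Denominator 2 − 1 = 1.
So the Richardson estimate is 0.4912896743.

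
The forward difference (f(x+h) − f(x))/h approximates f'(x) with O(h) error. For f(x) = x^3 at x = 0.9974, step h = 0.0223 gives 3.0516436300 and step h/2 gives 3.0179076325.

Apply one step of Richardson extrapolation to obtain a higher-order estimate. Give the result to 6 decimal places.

2.984172

Method order is 1; weight 2^1 = 2.
Top: 2(3.0179076325) − (3.0516436300) = 2.9841716350
Divide by 2^1 − 1 = 1.
2.9841716350 ÷ 1 = 2.9841716350
Gap between inputs: 3.374e-02; correction applied: −0.0337359975.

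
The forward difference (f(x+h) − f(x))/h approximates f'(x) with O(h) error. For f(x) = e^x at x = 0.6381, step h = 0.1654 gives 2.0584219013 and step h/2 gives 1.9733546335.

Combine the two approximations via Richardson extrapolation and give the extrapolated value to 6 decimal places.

Error is O(h^1); halving h shrinks it by 2^1 = 2.
A(h/2) − A(h) = 1.9733546335 − 2.0584219013 = -0.0850672678
Divide by 2^1 − 1 = 1: (-0.0850672678)/1 = -0.0850672678
R = A(h/2) + (A(h/2) − A(h))/1 = 1.9733546335 − 0.0850672678 = 1.8882873657

1.888287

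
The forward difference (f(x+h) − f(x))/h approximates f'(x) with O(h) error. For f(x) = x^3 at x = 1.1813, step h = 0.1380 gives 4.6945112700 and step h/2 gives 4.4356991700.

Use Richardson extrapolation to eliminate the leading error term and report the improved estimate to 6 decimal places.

4.176887

With r = 1 the leading error scales as h^1, so the weight is 2^1 = 2.
2^1·A(h/2) = 8.8713983400; minus A(h) gives 4.1768870700.
(2·4.4356991700 − 4.6945112700)/(2 − 1) = 4.1768870700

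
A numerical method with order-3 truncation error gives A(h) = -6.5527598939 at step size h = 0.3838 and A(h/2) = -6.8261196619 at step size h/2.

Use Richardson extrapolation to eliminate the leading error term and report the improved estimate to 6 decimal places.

-6.865171

Method order is 3; weight 2^3 = 8.
Weighted: (-54.6089572952) − (-6.5527598939) = -48.0561974013
(8×(-6.8261196619) − (-6.5527598939))/(8 − 1) = -6.8651710573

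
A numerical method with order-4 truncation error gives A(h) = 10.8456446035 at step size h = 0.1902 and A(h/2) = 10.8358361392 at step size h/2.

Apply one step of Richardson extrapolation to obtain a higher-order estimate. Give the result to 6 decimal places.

10.835182

Error is O(h^4); halving h shrinks it by 2^4 = 16.
16 × 10.8358361392 = 173.3733782272; 173.3733782272 − 10.8456446035 = 162.5277336237
R = 162.5277336237/15 = 10.8351822416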